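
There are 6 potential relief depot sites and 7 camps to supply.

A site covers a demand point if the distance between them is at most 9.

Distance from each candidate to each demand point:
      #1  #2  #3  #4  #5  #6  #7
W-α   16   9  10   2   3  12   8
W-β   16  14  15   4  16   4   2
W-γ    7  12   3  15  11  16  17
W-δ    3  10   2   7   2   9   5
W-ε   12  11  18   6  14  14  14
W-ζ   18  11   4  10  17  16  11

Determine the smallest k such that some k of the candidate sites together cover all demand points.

2

Coverage sets (demand points within 9 of each site):
  W-α: {#2, #4, #5, #7}
  W-β: {#4, #6, #7}
  W-γ: {#1, #3}
  W-δ: {#1, #3, #4, #5, #6, #7}
  W-ε: {#4}
  W-ζ: {#3}
No single site covers all 7 demand points.
But {W-α, W-δ} covers everything, so the minimum is 2.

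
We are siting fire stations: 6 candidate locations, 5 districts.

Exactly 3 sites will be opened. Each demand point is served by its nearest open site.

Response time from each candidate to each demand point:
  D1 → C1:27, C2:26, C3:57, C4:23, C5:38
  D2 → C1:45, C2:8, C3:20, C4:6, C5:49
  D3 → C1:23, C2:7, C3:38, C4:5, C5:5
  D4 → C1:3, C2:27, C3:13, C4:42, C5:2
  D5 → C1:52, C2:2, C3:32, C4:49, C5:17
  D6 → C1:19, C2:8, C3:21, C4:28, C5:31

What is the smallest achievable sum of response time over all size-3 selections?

25

Open {D3, D4, D5}.
  C1→D4 3, C2→D5 2, C3→D4 13, C4→D3 5, C5→D4 2  ⇒ total 25.
Compare {D2, D4, D5}: total 26.
Compare {D1, D3, D4}: total 30.
No size-3 selection does better; minimum is 25.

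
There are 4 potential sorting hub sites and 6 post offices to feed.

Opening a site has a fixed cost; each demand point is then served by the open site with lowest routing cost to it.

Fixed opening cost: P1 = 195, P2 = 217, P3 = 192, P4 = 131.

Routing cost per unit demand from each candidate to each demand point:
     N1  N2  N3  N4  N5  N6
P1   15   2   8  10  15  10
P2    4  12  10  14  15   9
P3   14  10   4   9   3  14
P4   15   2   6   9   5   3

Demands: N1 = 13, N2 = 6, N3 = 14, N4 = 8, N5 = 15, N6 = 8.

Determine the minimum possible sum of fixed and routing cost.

Open {P4}: assign each demand point to its cheapest open site.
  N1→P4 13×15=195, N2→P4 6×2=12, N3→P4 14×6=84, N4→P4 8×9=72, N5→P4 15×5=75, N6→P4 8×3=24
  routing cost 462, fixed 131 → total 593.
Compare {P2, P4}: routing cost 319 + fixed 348 = 667.
Compare {P3, P4}: routing cost 391 + fixed 323 = 714.
Compare {P3}: routing cost 527 + fixed 192 = 719.
All other subsets cost ≥ 667. Minimum total cost: 593.

593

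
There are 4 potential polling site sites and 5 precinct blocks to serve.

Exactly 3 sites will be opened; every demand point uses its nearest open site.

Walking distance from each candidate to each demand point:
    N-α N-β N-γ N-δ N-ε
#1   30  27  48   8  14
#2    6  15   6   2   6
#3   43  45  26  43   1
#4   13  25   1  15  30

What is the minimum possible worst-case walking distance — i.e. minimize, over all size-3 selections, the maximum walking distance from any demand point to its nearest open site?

15

Open {#1, #2, #3}.
  Farthest demand point is N-β at walking distance 15 (to #2); all others are ≤ 15.
With {#1, #2, #4} the worst case is 15.
With {#2, #3, #4} the worst case is 15.
No size-3 selection achieves below 15.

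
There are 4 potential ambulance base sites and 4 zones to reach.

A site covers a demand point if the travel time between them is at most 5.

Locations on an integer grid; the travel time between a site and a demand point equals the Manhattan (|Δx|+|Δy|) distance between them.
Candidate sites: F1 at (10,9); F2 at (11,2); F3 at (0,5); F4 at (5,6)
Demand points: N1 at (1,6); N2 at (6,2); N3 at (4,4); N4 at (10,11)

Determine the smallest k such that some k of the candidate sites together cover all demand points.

Coverage sets (demand points within 5 of each site):
  F1: {N4}
  F2: {N2}
  F3: {N1, N3}
  F4: {N1, N2, N3}
No single site covers all 4 demand points.
But {F1, F4} covers everything, so the minimum is 2.

2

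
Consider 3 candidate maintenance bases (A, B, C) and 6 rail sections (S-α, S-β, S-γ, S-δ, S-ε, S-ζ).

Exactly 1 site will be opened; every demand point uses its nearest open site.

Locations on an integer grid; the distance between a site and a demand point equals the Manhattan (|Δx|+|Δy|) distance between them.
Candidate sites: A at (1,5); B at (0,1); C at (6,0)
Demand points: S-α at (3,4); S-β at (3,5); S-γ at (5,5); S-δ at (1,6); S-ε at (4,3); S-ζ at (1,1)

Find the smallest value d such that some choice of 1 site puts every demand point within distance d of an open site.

5

Open {A}.
  Farthest demand point is S-ε at distance 5 (to A); all others are ≤ 5.
With {B} the worst case is 9.
With {C} the worst case is 11.
No size-1 selection achieves below 5.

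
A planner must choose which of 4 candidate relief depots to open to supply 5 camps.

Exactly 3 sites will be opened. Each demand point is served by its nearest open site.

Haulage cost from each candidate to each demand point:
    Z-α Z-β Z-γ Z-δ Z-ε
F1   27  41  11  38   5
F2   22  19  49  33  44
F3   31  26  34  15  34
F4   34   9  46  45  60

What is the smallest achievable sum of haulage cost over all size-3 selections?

Open {F1, F3, F4}.
  Z-α→F1 27, Z-β→F4 9, Z-γ→F1 11, Z-δ→F3 15, Z-ε→F1 5  ⇒ total 67.
Compare {F1, F2, F3}: total 72.
Compare {F1, F2, F4}: total 80.
No size-3 selection does better; minimum is 67.

67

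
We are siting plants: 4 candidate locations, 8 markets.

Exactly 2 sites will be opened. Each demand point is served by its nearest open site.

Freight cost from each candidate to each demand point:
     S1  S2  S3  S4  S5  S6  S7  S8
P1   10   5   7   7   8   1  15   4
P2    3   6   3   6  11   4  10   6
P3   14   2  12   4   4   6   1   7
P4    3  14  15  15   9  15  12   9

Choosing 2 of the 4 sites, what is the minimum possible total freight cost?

27

Open {P2, P3}.
  S1→P2 3, S2→P3 2, S3→P2 3, S4→P3 4, S5→P3 4, S6→P2 4, S7→P3 1, S8→P2 6  ⇒ total 27.
Compare {P1, P3}: total 33.
Compare {P3, P4}: total 39.
No size-2 selection does better; minimum is 27.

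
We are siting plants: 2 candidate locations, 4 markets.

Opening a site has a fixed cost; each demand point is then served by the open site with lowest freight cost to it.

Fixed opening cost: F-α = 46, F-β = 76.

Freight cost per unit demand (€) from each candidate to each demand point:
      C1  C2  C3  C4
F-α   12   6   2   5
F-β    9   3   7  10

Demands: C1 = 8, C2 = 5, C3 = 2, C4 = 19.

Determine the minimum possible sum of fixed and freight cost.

271

Open {F-α}: assign each demand point to its cheapest open site.
  C1→F-α 8×12=96, C2→F-α 5×6=30, C3→F-α 2×2=4, C4→F-α 19×5=95
  freight cost 225, fixed 46 → total 271.
Compare {F-α, F-β}: freight cost 186 + fixed 122 = 308.
Compare {F-β}: freight cost 291 + fixed 76 = 367.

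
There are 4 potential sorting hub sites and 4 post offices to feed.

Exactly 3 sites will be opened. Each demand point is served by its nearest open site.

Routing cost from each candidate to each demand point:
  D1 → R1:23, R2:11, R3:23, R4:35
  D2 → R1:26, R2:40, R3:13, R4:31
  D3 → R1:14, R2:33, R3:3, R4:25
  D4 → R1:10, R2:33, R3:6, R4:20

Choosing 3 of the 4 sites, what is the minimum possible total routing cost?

44

Open {D1, D3, D4}.
  R1→D4 10, R2→D1 11, R3→D3 3, R4→D4 20  ⇒ total 44.
Compare {D1, D2, D4}: total 47.
Compare {D1, D2, D3}: total 53.
No size-3 selection does better; minimum is 44.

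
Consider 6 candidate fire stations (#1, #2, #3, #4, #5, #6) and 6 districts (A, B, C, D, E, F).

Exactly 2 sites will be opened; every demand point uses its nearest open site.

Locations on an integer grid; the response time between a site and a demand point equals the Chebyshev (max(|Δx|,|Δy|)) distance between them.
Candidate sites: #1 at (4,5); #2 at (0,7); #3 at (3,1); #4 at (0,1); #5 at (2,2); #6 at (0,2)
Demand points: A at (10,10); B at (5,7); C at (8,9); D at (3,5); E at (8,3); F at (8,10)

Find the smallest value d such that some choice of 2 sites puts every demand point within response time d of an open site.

6

Open {#1, #2}.
  Farthest demand point is A at response time 6 (to #1); all others are ≤ 6.
With {#1, #3} the worst case is 6.
With {#1, #4} the worst case is 6.
No size-2 selection achieves below 6.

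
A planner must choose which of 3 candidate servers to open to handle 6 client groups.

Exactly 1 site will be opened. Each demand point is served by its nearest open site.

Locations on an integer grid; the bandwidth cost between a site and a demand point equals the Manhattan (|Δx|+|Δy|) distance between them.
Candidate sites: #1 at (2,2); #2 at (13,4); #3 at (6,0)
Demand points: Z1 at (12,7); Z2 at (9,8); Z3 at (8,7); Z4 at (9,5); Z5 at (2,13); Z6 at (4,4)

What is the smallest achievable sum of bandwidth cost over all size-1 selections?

Open {#2}.
  Z1→#2 4, Z2→#2 8, Z3→#2 8, Z4→#2 5, Z5→#2 20, Z6→#2 9  ⇒ total 54.
Compare {#1}: total 64.
Compare {#3}: total 64.

54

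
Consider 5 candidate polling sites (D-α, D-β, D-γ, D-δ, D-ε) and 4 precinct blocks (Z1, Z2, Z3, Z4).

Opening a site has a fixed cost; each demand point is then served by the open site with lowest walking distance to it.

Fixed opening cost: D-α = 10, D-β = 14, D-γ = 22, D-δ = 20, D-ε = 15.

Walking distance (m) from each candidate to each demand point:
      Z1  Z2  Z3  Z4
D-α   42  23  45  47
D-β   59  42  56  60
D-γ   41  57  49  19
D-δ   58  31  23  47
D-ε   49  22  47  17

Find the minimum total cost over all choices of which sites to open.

Open {D-δ, D-ε}: assign each demand point to its cheapest open site.
  Z1→D-ε 49, Z2→D-ε 22, Z3→D-δ 23, Z4→D-ε 17
  walking distance 111, fixed 35 → total 146.
Compare {D-α, D-δ, D-ε}: walking distance 104 + fixed 45 = 149.
Compare {D-ε}: walking distance 135 + fixed 15 = 150.
Compare {D-α, D-ε}: walking distance 126 + fixed 25 = 151.
All other subsets cost ≥ 149. Minimum total cost: 146.

146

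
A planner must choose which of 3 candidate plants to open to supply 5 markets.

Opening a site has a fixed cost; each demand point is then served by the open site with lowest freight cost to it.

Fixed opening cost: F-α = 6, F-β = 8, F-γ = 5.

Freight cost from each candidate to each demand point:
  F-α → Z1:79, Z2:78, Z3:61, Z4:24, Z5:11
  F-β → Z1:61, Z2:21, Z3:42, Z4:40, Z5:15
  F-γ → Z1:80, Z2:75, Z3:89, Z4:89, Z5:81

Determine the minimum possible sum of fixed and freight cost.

173

Open {F-α, F-β}: assign each demand point to its cheapest open site.
  Z1→F-β 61, Z2→F-β 21, Z3→F-β 42, Z4→F-α 24, Z5→F-α 11
  freight cost 159, fixed 14 → total 173.
Compare {F-α, F-β, F-γ}: freight cost 159 + fixed 19 = 178.
Compare {F-β}: freight cost 179 + fixed 8 = 187.
Compare {F-β, F-γ}: freight cost 179 + fixed 13 = 192.
All other subsets cost ≥ 178. Minimum total cost: 173.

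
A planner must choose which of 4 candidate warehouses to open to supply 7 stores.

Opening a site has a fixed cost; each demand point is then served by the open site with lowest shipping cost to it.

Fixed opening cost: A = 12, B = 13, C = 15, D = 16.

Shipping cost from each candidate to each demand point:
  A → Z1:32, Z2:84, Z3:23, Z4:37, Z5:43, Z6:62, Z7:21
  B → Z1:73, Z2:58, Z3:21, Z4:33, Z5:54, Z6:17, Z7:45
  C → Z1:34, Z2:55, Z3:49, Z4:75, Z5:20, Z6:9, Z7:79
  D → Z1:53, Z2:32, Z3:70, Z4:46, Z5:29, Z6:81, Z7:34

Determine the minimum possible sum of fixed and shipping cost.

217

Open {A, C, D}: assign each demand point to its cheapest open site.
  Z1→A 32, Z2→D 32, Z3→A 23, Z4→A 37, Z5→C 20, Z6→C 9, Z7→A 21
  shipping cost 174, fixed 43 → total 217.
Compare {A, C}: shipping cost 197 + fixed 27 = 224.
Compare {A, B, C, D}: shipping cost 168 + fixed 56 = 224.
Compare {A, B, D}: shipping cost 185 + fixed 41 = 226.
All other subsets cost ≥ 224. Minimum total cost: 217.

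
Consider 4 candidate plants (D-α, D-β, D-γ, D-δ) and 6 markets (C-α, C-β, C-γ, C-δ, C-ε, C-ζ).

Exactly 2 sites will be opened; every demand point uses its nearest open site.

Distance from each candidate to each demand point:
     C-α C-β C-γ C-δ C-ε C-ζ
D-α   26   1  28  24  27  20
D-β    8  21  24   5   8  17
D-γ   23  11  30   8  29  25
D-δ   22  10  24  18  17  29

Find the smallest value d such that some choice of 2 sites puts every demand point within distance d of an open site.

Open {D-α, D-β}.
  Farthest demand point is C-γ at distance 24 (to D-β); all others are ≤ 24.
With {D-α, D-δ} the worst case is 24.
With {D-β, D-γ} the worst case is 24.
No size-2 selection achieves below 24.

24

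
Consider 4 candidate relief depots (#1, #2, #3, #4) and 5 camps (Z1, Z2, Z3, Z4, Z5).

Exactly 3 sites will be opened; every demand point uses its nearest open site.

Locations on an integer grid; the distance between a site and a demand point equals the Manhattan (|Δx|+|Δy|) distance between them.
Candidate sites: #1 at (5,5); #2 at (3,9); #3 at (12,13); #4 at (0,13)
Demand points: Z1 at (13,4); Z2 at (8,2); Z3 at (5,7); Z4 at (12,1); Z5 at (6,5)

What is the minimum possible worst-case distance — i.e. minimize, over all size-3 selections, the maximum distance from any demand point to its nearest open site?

11

Open {#1, #2, #3}.
  Farthest demand point is Z4 at distance 11 (to #1); all others are ≤ 11.
With {#1, #2, #4} the worst case is 11.
With {#1, #3, #4} the worst case is 11.
No size-3 selection achieves below 11.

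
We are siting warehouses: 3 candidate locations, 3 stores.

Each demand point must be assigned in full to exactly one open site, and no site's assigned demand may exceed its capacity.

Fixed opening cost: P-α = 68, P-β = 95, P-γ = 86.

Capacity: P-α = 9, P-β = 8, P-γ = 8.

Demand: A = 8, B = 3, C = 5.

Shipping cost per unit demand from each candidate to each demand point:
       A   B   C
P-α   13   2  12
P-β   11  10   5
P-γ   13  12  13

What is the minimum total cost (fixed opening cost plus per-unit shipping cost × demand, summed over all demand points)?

317

Open {P-α, P-β}; cheapest assignment that respects the capacities:
  P-α (cap 9, load 8): B, C — cost 3×2 + 5×12 = 66
  P-β (cap 8, load 8): A — cost 8×11 = 88
  Shipping 154, fixed 163 → total 317.
  Any other capacity-feasible assignment to {P-α, P-β} ships for at least 154.
Compare {P-α, P-γ}: its best feasible assignment gives total 324.
Compare {P-β, P-γ}: its best feasible assignment gives total 340.
Every other set of open sites that can feasibly serve all demand totals ≥ 324 even under its best assignment. Minimum: 317.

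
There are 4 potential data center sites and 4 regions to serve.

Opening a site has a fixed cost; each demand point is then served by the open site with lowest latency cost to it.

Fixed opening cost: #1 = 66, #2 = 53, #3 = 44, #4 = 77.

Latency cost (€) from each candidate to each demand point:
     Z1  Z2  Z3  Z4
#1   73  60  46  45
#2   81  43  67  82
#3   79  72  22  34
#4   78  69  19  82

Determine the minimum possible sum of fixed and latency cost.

251

Open {#3}: assign each demand point to its cheapest open site.
  Z1→#3 79, Z2→#3 72, Z3→#3 22, Z4→#3 34
  latency cost 207, fixed 44 → total 251.
Compare {#2, #3}: latency cost 178 + fixed 97 = 275.
Compare {#1}: latency cost 224 + fixed 66 = 290.
Compare {#1, #3}: latency cost 189 + fixed 110 = 299.
All other subsets cost ≥ 275. Minimum total cost: 251.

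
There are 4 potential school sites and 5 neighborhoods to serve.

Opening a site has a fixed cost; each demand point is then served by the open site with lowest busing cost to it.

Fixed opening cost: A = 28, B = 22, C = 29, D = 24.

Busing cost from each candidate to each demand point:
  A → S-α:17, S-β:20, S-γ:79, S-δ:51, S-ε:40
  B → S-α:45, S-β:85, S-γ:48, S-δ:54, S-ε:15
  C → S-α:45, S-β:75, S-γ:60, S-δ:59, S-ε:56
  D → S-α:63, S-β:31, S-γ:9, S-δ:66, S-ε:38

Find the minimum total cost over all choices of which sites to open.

Open {A, B, D}: assign each demand point to its cheapest open site.
  S-α→A 17, S-β→A 20, S-γ→D 9, S-δ→A 51, S-ε→B 15
  busing cost 112, fixed 74 → total 186.
Compare {A, D}: busing cost 135 + fixed 52 = 187.
Compare {B, D}: busing cost 154 + fixed 46 = 200.
Compare {A, B}: busing cost 151 + fixed 50 = 201.
All other subsets cost ≥ 187. Minimum total cost: 186.

186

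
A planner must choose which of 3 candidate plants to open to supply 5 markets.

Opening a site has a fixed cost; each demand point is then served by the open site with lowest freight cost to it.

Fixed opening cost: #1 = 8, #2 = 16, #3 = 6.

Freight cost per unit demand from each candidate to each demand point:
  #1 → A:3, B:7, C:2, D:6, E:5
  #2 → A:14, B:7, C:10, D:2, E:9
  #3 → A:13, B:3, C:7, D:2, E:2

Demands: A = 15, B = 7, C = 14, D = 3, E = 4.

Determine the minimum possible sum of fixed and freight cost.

Open {#1, #3}: assign each demand point to its cheapest open site.
  A→#1 15×3=45, B→#3 7×3=21, C→#1 14×2=28, D→#3 3×2=6, E→#3 4×2=8
  freight cost 108, fixed 14 → total 122.
Compare {#1, #2, #3}: freight cost 108 + fixed 30 = 138.
Compare {#1}: freight cost 160 + fixed 8 = 168.
Compare {#1, #2}: freight cost 148 + fixed 24 = 172.
All other subsets cost ≥ 138. Minimum total cost: 122.

122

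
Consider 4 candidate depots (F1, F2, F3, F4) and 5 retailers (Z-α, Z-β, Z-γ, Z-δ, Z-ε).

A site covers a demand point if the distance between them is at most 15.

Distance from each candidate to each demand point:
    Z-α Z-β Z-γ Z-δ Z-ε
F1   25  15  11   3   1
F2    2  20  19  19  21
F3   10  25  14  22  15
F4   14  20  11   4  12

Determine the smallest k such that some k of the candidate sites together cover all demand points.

Coverage sets (demand points within 15 of each site):
  F1: {Z-β, Z-γ, Z-δ, Z-ε}
  F2: {Z-α}
  F3: {Z-α, Z-γ, Z-ε}
  F4: {Z-α, Z-γ, Z-δ, Z-ε}
No single site covers all 5 demand points.
But {F1, F2} covers everything, so the minimum is 2.

2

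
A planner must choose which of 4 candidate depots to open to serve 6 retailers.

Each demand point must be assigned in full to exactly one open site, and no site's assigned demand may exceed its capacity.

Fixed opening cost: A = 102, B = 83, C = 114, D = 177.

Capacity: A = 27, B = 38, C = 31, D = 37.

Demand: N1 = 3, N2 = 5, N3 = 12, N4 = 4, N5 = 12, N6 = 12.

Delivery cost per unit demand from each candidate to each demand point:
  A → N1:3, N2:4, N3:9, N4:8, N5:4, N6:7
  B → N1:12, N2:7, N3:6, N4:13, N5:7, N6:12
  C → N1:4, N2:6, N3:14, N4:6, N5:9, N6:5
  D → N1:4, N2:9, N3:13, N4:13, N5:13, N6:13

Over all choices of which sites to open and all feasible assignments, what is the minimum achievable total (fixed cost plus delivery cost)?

479

Open {B, C}; cheapest assignment that respects the capacities:
  B (cap 38, load 24): N3, N5 — cost 12×6 + 12×7 = 156
  C (cap 31, load 24): N1, N2, N4, N6 — cost 3×4 + 5×6 + 4×6 + 12×5 = 126
  Shipping 282, fixed 197 → total 479.
  Any other capacity-feasible assignment to {B, C} ships for at least 282.
Compare {A, B}: its best feasible assignment gives total 485.
Compare {A, C}: its best feasible assignment gives total 495.
Every other set of open sites that can feasibly serve all demand totals ≥ 485 even under its best assignment. Minimum: 479.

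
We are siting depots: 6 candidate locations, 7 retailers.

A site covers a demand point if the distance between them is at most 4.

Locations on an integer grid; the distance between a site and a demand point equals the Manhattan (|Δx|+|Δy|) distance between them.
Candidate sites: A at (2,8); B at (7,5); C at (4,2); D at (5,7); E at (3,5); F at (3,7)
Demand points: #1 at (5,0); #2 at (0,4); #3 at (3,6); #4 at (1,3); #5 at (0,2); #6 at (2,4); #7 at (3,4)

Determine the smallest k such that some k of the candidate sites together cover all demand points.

2

Coverage sets (demand points within 4 of each site):
  A: {#3, #6}
  B: {}
  C: {#1, #4, #5, #6, #7}
  D: {#3}
  E: {#2, #3, #4, #6, #7}
  F: {#3, #6, #7}
No single site covers all 7 demand points.
But {C, E} covers everything, so the minimum is 2.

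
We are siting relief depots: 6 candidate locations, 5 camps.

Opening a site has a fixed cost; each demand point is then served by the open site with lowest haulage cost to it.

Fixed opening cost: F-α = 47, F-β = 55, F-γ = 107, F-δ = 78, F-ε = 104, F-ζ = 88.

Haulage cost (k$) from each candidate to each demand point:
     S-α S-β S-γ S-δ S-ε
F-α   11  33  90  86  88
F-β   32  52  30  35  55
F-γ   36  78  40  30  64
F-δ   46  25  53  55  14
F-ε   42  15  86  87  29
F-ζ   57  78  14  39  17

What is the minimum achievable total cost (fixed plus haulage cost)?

249

Open {F-α, F-ζ}: assign each demand point to its cheapest open site.
  S-α→F-α 11, S-β→F-α 33, S-γ→F-ζ 14, S-δ→F-ζ 39, S-ε→F-ζ 17
  haulage cost 114, fixed 135 → total 249.
Compare {F-β}: haulage cost 204 + fixed 55 = 259.
Compare {F-α, F-β}: haulage cost 164 + fixed 102 = 266.
Compare {F-β, F-δ}: haulage cost 136 + fixed 133 = 269.
All other subsets cost ≥ 259. Minimum total cost: 249.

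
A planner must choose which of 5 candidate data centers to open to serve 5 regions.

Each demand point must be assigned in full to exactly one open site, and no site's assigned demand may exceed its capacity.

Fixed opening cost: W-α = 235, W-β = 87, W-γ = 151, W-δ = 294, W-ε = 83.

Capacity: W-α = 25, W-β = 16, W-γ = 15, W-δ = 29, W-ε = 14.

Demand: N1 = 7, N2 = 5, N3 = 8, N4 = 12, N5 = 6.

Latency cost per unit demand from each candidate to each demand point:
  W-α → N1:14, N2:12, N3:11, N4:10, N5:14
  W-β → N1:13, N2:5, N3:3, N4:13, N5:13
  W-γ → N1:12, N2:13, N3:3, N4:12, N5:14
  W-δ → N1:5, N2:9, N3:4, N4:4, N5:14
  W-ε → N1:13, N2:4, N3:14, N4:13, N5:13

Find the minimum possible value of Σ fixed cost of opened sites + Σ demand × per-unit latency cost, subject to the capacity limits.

590

Open {W-δ, W-ε}; cheapest assignment that respects the capacities:
  W-δ (cap 29, load 27): N1, N3, N4 — cost 7×5 + 8×4 + 12×4 = 115
  W-ε (cap 14, load 11): N2, N5 — cost 5×4 + 6×13 = 98
  Shipping 213, fixed 377 → total 590.
  Any other capacity-feasible assignment to {W-δ, W-ε} ships for at least 213.
Compare {W-β, W-δ}: its best feasible assignment gives total 597.
Compare {W-β, W-δ, W-ε}: its best feasible assignment gives total 669.
Every other set of open sites that can feasibly serve all demand totals ≥ 597 even under its best assignment. Minimum: 590.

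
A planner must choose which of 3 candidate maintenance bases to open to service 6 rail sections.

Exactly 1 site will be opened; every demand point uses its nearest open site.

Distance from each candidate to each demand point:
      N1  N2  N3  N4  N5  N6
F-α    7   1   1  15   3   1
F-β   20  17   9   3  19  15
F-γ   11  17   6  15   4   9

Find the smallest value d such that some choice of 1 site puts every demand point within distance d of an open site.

Open {F-α}.
  Farthest demand point is N4 at distance 15 (to F-α); all others are ≤ 15.
With {F-γ} the worst case is 17.
With {F-β} the worst case is 20.
No size-1 selection achieves below 15.

15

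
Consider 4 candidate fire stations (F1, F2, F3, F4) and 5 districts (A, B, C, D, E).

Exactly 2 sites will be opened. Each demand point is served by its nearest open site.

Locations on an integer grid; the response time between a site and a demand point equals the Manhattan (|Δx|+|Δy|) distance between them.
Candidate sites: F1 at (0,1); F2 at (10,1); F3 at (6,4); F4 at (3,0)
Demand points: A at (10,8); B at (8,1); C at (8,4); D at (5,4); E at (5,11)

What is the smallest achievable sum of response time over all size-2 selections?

Open {F2, F3}.
  A→F2 7, B→F2 2, C→F3 2, D→F3 1, E→F3 8  ⇒ total 20.
Compare {F1, F3}: total 24.
Compare {F3, F4}: total 24.
No size-2 selection does better; minimum is 20.

20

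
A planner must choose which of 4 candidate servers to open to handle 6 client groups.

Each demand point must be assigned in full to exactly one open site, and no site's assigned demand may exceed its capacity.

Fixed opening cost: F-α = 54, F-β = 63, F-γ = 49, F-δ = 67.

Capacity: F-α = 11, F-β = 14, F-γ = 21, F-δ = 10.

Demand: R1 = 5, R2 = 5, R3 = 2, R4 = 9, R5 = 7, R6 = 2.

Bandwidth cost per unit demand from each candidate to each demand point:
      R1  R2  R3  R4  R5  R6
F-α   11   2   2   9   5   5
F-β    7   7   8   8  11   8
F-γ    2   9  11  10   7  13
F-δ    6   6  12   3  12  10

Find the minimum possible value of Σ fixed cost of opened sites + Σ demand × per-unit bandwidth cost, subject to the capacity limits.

276

Open {F-α, F-γ}; cheapest assignment that respects the capacities:
  F-α (cap 11, load 9): R2, R3, R6 — cost 5×2 + 2×2 + 2×5 = 24
  F-γ (cap 21, load 21): R1, R4, R5 — cost 5×2 + 9×10 + 7×7 = 149
  Shipping 173, fixed 103 → total 276.
  Any other capacity-feasible assignment to {F-α, F-γ} ships for at least 173.
Compare {F-α, F-γ, F-δ}: its best feasible assignment gives total 280.
Compare {F-γ, F-δ}: its best feasible assignment gives total 295.
Every other set of open sites that can feasibly serve all demand totals ≥ 280 even under its best assignment. Minimum: 276.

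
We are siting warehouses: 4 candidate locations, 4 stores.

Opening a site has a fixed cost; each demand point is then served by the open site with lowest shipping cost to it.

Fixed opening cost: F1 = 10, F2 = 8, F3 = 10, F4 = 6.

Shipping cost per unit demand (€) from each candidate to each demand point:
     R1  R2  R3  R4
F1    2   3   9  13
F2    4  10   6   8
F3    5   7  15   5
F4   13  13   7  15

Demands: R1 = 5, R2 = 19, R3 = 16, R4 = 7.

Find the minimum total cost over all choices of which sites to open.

226

Open {F1, F2, F3}: assign each demand point to its cheapest open site.
  R1→F1 5×2=10, R2→F1 19×3=57, R3→F2 16×6=96, R4→F3 7×5=35
  shipping cost 198, fixed 28 → total 226.
Compare {F1, F2, F3, F4}: shipping cost 198 + fixed 34 = 232.
Compare {F1, F2}: shipping cost 219 + fixed 18 = 237.
Compare {F1, F3, F4}: shipping cost 214 + fixed 26 = 240.
All other subsets cost ≥ 232. Minimum total cost: 226.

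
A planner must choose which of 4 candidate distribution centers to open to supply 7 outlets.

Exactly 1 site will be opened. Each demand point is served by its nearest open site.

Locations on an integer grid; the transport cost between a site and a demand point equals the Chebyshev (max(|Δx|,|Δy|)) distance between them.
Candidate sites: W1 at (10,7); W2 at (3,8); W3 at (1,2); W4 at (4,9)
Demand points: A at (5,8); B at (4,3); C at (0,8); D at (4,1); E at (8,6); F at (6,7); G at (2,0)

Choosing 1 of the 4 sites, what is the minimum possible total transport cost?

Open {W3}.
  A→W3 6, B→W3 3, C→W3 6, D→W3 3, E→W3 7, F→W3 5, G→W3 2  ⇒ total 32.
Compare {W2}: total 33.
Compare {W4}: total 34.
No size-1 selection does better; minimum is 32.

32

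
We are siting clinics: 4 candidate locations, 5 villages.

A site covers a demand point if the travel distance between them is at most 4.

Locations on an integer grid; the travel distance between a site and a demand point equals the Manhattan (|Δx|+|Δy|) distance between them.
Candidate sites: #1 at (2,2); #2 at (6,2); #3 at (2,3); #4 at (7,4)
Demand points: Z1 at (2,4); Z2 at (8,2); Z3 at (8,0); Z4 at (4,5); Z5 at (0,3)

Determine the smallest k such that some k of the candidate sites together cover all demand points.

2

Coverage sets (demand points within 4 of each site):
  #1: {Z1, Z5}
  #2: {Z2, Z3}
  #3: {Z1, Z4, Z5}
  #4: {Z2, Z4}
No single site covers all 5 demand points.
But {#2, #3} covers everything, so the minimum is 2.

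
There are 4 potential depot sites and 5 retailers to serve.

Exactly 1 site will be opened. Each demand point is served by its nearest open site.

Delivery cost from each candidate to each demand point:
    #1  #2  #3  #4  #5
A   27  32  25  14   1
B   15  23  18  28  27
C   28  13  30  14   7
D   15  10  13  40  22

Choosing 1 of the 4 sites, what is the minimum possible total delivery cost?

92

Open {C}.
  #1→C 28, #2→C 13, #3→C 30, #4→C 14, #5→C 7  ⇒ total 92.
Compare {A}: total 99.
Compare {D}: total 100.
No size-1 selection does better; minimum is 92.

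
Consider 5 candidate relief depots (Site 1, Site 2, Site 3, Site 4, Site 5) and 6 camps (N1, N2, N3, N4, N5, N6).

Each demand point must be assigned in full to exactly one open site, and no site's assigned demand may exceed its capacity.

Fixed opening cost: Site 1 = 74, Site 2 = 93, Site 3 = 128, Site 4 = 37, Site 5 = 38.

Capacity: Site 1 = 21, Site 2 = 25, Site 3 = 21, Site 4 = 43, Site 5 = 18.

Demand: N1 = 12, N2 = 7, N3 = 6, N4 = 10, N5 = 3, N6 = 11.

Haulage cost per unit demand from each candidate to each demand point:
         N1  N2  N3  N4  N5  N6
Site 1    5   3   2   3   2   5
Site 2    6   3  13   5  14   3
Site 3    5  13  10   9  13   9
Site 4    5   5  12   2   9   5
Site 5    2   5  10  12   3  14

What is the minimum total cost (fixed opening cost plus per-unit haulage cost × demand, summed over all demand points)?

285

Open {Site 1, Site 4}; cheapest assignment that respects the capacities:
  Site 1 (cap 21, load 16): N2, N3, N5 — cost 7×3 + 6×2 + 3×2 = 39
  Site 4 (cap 43, load 33): N1, N4, N6 — cost 12×5 + 10×2 + 11×5 = 135
  Shipping 174, fixed 111 → total 285.
  Any other capacity-feasible assignment to {Site 1, Site 4} ships for at least 174.
Compare {Site 1, Site 4, Site 5}: its best feasible assignment gives total 287.
Compare {Site 4, Site 5}: its best feasible assignment gives total 290.
Every other set of open sites that can feasibly serve all demand totals ≥ 287 even under its best assignment. Minimum: 285.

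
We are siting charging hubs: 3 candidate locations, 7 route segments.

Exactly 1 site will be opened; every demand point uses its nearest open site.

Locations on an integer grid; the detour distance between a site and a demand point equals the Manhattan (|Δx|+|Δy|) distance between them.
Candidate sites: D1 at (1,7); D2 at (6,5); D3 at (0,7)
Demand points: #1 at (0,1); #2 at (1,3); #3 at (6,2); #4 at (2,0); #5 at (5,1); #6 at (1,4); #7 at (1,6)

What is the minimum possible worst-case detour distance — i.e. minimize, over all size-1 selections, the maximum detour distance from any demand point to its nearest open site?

Open {D1}.
  Farthest demand point is #3 at detour distance 10 (to D1); all others are ≤ 10.
With {D2} the worst case is 10.
With {D3} the worst case is 11.
No size-1 selection achieves below 10.

10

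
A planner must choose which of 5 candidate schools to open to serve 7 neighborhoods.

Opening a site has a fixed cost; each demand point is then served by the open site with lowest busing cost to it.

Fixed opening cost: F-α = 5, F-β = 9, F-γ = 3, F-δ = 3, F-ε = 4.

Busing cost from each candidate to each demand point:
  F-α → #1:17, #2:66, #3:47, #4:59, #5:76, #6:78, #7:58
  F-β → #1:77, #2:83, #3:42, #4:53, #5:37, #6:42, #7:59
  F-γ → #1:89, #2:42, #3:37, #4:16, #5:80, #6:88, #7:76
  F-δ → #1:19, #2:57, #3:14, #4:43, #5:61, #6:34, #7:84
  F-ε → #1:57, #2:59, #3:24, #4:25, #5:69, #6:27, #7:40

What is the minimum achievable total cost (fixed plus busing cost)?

Open {F-β, F-γ, F-δ, F-ε}: assign each demand point to its cheapest open site.
  #1→F-δ 19, #2→F-γ 42, #3→F-δ 14, #4→F-γ 16, #5→F-β 37, #6→F-ε 27, #7→F-ε 40
  busing cost 195, fixed 19 → total 214.
Compare {F-α, F-β, F-γ, F-δ, F-ε}: busing cost 193 + fixed 24 = 217.
Compare {F-α, F-β, F-γ, F-ε}: busing cost 203 + fixed 21 = 224.
Compare {F-γ, F-δ, F-ε}: busing cost 219 + fixed 10 = 229.
All other subsets cost ≥ 217. Minimum total cost: 214.

214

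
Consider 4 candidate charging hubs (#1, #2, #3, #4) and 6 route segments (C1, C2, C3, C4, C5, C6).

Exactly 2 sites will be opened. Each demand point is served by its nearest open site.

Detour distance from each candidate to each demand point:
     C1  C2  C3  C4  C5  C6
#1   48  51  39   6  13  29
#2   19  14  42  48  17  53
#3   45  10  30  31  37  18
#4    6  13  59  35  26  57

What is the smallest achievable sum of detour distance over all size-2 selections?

Open {#1, #4}.
  C1→#4 6, C2→#4 13, C3→#1 39, C4→#1 6, C5→#1 13, C6→#1 29  ⇒ total 106.
Compare {#1, #2}: total 120.
Compare {#3, #4}: total 121.
No size-2 selection does better; minimum is 106.

106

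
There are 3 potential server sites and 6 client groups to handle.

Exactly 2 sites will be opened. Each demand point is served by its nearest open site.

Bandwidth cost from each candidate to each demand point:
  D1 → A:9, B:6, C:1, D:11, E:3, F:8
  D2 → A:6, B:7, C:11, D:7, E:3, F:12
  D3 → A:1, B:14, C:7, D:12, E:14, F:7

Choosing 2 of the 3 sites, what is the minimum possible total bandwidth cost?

29

Open {D1, D3}.
  A→D3 1, B→D1 6, C→D1 1, D→D1 11, E→D1 3, F→D3 7  ⇒ total 29.
Compare {D1, D2}: total 31.
Compare {D2, D3}: total 32.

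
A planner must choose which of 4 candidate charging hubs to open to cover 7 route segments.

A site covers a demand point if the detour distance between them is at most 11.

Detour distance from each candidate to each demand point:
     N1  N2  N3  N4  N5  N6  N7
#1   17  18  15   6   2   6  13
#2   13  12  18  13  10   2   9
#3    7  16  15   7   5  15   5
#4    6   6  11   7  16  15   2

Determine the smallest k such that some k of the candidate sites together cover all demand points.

Coverage sets (demand points within 11 of each site):
  #1: {N4, N5, N6}
  #2: {N5, N6, N7}
  #3: {N1, N4, N5, N7}
  #4: {N1, N2, N3, N4, N7}
No single site covers all 7 demand points.
But {#1, #4} covers everything, so the minimum is 2.

2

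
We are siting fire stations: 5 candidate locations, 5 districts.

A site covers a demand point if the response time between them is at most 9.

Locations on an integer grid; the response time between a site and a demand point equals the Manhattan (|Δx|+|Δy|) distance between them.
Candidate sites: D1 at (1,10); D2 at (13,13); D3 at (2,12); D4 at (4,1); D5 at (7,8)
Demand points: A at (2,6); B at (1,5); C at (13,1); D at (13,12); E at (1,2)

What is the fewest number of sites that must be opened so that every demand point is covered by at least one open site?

2

Coverage sets (demand points within 9 of each site):
  D1: {A, B, E}
  D2: {D}
  D3: {A, B}
  D4: {A, B, C, E}
  D5: {A, B}
No single site covers all 5 demand points.
But {D2, D4} covers everything, so the minimum is 2.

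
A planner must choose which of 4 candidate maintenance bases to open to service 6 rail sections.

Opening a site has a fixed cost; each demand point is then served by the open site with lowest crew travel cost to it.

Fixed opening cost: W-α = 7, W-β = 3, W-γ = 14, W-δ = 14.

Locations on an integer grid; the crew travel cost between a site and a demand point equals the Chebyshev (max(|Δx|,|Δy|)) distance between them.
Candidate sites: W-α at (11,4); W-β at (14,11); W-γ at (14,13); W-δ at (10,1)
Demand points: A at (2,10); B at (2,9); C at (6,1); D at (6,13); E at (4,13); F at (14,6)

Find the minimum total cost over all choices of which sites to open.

51

Open {W-α}: assign each demand point to its cheapest open site.
  A→W-α 9, B→W-α 9, C→W-α 5, D→W-α 9, E→W-α 9, F→W-α 3
  crew travel cost 44, fixed 7 → total 51.
Compare {W-α, W-β}: crew travel cost 43 + fixed 10 = 53.
Compare {W-β}: crew travel cost 57 + fixed 3 = 60.
Compare {W-β, W-δ}: crew travel cost 44 + fixed 17 = 61.
All other subsets cost ≥ 53. Minimum total cost: 51.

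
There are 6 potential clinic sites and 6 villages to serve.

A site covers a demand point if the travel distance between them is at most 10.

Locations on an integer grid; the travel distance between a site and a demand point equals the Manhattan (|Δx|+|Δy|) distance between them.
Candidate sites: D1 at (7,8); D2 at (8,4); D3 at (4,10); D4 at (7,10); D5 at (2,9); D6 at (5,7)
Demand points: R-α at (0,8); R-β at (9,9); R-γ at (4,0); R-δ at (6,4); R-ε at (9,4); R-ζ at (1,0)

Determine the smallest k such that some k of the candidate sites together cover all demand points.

2

Coverage sets (demand points within 10 of each site):
  D1: {R-α, R-β, R-δ, R-ε}
  D2: {R-β, R-γ, R-δ, R-ε}
  D3: {R-α, R-β, R-γ, R-δ}
  D4: {R-α, R-β, R-δ, R-ε}
  D5: {R-α, R-β, R-δ, R-ζ}
  D6: {R-α, R-β, R-γ, R-δ, R-ε}
No single site covers all 6 demand points.
But {D2, D5} covers everything, so the minimum is 2.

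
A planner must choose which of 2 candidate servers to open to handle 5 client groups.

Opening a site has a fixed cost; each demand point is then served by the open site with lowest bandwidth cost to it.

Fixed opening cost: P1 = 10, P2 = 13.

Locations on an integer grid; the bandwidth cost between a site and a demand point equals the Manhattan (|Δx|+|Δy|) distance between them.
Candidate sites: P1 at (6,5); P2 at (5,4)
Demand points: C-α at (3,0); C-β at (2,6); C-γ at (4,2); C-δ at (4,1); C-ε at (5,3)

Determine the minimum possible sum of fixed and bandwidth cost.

Open {P2}: assign each demand point to its cheapest open site.
  C-α→P2 6, C-β→P2 5, C-γ→P2 3, C-δ→P2 4, C-ε→P2 1
  bandwidth cost 19, fixed 13 → total 32.
Compare {P1}: bandwidth cost 27 + fixed 10 = 37.
Compare {P1, P2}: bandwidth cost 19 + fixed 23 = 42.

32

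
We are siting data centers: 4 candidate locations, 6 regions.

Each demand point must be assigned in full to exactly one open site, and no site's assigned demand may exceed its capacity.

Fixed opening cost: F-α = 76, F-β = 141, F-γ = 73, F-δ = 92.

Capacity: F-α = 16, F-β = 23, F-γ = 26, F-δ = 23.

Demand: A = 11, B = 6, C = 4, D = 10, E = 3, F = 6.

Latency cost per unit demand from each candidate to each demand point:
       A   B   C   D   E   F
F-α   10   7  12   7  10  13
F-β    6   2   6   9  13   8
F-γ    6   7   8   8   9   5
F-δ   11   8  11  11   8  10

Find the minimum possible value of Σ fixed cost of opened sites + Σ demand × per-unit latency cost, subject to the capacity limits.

416

Open {F-α, F-γ}; cheapest assignment that respects the capacities:
  F-α (cap 16, load 16): B, D — cost 6×7 + 10×7 = 112
  F-γ (cap 26, load 24): A, C, E, F — cost 11×6 + 4×8 + 3×9 + 6×5 = 155
  Shipping 267, fixed 149 → total 416.
  Any other capacity-feasible assignment to {F-α, F-γ} ships for at least 267.
Compare {F-β, F-γ}: its best feasible assignment gives total 453.
Compare {F-γ, F-δ}: its best feasible assignment gives total 475.
Every other set of open sites that can feasibly serve all demand totals ≥ 453 even under its best assignment. Minimum: 416.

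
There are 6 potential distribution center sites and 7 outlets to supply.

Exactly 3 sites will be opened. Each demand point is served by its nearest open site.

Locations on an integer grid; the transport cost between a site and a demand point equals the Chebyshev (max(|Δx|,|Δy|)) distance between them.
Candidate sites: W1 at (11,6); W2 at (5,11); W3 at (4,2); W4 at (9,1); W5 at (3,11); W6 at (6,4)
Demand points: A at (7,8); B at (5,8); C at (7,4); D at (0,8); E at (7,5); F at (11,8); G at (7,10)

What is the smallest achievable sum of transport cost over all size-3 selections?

17

Open {W1, W2, W6}.
  A→W2 3, B→W2 3, C→W6 1, D→W2 5, E→W6 1, F→W1 2, G→W2 2  ⇒ total 17.
Compare {W1, W5, W6}: total 18.
Compare {W2, W5, W6}: total 18.
No size-3 selection does better; minimum is 17.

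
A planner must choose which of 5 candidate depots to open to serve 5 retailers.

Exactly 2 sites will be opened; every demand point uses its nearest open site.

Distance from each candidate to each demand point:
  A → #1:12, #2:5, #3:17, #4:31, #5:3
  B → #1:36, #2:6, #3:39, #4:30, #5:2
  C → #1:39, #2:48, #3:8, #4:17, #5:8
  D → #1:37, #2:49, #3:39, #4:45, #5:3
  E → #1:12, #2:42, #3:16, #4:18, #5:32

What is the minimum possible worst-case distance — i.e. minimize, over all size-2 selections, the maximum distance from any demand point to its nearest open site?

17

Open {A, C}.
  Farthest demand point is #4 at distance 17 (to C); all others are ≤ 17.
With {A, E} the worst case is 18.
With {B, E} the worst case is 18.
No size-2 selection achieves below 17.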